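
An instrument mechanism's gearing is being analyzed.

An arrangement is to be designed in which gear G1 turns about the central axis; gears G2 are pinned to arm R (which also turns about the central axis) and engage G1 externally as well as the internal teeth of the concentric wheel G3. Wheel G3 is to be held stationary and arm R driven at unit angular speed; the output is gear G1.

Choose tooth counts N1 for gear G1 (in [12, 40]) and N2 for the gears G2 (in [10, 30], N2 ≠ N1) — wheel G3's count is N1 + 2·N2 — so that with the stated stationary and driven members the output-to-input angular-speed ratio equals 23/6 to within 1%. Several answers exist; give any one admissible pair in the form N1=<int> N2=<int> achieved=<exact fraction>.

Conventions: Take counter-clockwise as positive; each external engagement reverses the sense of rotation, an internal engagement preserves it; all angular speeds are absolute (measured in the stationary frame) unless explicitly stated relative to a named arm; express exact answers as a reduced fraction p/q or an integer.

design class (target 23/6): planetary set
Willis with ω_ring = 0: ω_sun/ω_arm = (N1+N3)/N1; set equal to 23/6  ⇒  N3/N1 = 23/6 − 1 = 17/6
N3 = N1 + 2·N2  ⇒  N2/N1 = (N3/N1 − 1)/2 = (17/6 − 1)/2 = 11/12
smallest multiple with N1 ≥ 12 and N2 ≥ 10: k = 1  ⇒  N1 = 1·12 = 12, N2 = 1·11 = 11 (N1 ≤ 40, N2 ≤ 30, N2 ≠ N1 ✓), N3 = 12 + 2·11 = 34
check: (N1+N3)/N1 with N1 = 12, N3 = 34 gives 23/6; |achieved − target| = 0 ≤ 23/600 ✓

N1=12 N2=11 achieved=23/6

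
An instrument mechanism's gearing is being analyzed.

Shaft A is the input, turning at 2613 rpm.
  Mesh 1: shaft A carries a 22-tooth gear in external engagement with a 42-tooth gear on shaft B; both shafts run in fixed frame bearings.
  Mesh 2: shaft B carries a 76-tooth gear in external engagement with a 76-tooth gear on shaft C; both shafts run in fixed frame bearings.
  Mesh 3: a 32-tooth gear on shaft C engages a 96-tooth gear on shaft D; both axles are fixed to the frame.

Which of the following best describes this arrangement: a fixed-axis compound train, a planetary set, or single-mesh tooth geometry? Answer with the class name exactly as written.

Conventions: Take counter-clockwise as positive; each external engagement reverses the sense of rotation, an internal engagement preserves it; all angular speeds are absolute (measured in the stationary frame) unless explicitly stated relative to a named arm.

fixed-axis compound train

class = fixed-axis compound train [3 meshes; 3 ratios multiply, 3 sense flips]
classification: fixed-axis compound train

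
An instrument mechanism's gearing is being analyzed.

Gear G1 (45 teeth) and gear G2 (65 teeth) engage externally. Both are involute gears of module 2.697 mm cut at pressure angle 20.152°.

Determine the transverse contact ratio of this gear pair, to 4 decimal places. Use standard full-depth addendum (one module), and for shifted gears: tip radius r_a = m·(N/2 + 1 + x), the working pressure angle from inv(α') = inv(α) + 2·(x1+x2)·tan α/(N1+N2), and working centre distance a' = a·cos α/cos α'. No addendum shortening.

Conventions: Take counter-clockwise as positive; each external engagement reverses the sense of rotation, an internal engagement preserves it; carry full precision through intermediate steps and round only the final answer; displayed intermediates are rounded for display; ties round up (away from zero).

1.7581

class = single-mesh tooth geometry [involute pair 45T × 65T, m = 2.697]
base radii: r_b1 = 56.967637, r_b2 = 82.286587
tip radii: r_a1 = 63.379500, r_a2 = 90.349500
no profile shift: α' = α, a' = a
action lengths: √(r_a1²−r_b1²) = 27.778578, √(r_a2²−r_b2²) = 37.308844
base pitch p_b = π·m·cos α = 7.954183
CR = (27.778578 + 37.308844 − 148.335000·sin 20.15200°)/7.954183 = 1.758101
contact ratio ≈ 1.7581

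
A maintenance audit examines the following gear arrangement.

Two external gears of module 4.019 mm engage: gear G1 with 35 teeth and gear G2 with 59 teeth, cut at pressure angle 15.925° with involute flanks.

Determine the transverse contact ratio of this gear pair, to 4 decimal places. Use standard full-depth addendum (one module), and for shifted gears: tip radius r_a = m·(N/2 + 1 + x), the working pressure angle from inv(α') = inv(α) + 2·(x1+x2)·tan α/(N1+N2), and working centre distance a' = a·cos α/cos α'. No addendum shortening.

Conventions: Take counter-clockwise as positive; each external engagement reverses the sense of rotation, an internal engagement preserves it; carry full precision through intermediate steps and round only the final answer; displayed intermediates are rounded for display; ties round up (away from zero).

topology: single-mesh involute geometry — m = 4.019, 35T/59T pair
base radii: r_b1 = 67.633257, r_b2 = 114.010347
tip radii: r_a1 = 74.351500, r_a2 = 122.579500
no profile shift: α' = α, a' = a
action lengths: √(r_a1²−r_b1²) = 30.885079, √(r_a2²−r_b2²) = 45.026376
base pitch p_b = π·m·cos α = 12.141494
CR = (30.885079 + 45.026376 − 188.893000·sin 15.92500°)/12.141494 = 1.983546
contact ratio ≈ 1.9835

1.9835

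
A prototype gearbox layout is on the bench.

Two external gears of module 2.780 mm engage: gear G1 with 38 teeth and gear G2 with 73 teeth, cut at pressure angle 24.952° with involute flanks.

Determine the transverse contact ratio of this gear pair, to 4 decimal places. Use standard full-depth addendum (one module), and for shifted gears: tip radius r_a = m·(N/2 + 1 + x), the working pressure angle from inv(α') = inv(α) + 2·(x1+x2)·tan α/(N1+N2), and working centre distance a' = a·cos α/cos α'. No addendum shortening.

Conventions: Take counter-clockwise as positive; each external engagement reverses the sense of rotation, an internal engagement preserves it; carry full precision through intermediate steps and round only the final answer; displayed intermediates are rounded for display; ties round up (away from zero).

1.5397

single-mesh involute tooth geometry (38T engaging 73T at module 2.780)
base radii: r_b1 = 47.889862, r_b2 = 91.998945
tip radii: r_a1 = 55.600000, r_a2 = 104.250000
no profile shift: α' = α, a' = a
action lengths: √(r_a1²−r_b1²) = 28.247498, √(r_a2²−r_b2²) = 49.033220
base pitch p_b = π·m·cos α = 7.918444
CR = (28.247498 + 49.033220 − 154.290000·sin 24.95200°)/7.918444 = 1.539711
contact ratio ≈ 1.5397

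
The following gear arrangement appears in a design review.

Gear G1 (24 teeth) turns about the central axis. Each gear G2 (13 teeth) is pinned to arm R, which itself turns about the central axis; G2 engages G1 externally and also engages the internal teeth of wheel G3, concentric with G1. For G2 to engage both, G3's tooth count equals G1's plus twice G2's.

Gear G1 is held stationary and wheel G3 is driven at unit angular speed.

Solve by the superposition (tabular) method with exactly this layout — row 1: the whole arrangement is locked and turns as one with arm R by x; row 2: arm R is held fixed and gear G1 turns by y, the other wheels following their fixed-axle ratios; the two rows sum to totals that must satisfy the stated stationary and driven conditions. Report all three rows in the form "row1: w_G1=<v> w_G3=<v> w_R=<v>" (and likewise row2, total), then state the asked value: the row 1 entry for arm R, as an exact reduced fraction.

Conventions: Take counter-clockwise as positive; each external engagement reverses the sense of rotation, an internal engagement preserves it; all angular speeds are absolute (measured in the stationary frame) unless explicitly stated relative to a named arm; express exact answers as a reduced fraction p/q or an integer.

row1: w_G1=25/37 w_G3=25/37 w_R=25/37
row2: w_G1=-25/37 w_G3=12/37 w_R=0
total: w_G1=0 w_G3=1 w_R=25/37
asked value: 25/37

planetary set (24T centre, 13T on arm, 50T internal) — Willis relation
row 1: whole set turns with the arm by x
superposition row 2 [arm held]: sun y, ring −(24/50)·y, arm 0
boundary: total ω_sun = x + y = 0 and total ω_ring = x − (24/50)·y = 1  ⇒  y = -25/37, x = 25/37
row 2 ring = −(24/50)·(-25/37) = 12/37
totals (row 1 + row 2): sun 25/37 + (-25/37) = 0, ring 25/37 + 12/37 = 1, arm 25/37 + 0 = 25/37
asked cell (row1, arm) = 25/37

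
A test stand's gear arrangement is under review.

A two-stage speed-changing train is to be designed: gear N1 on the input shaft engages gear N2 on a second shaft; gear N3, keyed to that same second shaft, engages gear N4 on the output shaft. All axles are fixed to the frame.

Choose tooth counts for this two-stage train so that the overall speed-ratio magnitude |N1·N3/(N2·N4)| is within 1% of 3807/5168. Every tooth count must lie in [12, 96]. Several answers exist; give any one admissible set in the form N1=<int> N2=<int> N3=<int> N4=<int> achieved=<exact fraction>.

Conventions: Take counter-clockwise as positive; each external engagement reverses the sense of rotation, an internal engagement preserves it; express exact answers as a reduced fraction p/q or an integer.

N1=47 N2=68 N3=81 N4=76 achieved=3807/5168

topology: fixed-axis compound train — 2 stages, target 3807/5168
target = 3807/5168 in lowest terms: an exact hit needs N1·N3 = k·3807 and N2·N4 = k·5168 for one integer k, every count in [12, 96]; additionally prefer no 1:1 stage (N1 ≠ N2, N3 ≠ N4)
k = 1: N1·N3 = 3807 = 47·81, N2·N4 = 5168 = 68·76
achieved = 47·81/(68·76) = 3807/5168; |achieved − target| = 0 ≤ 3807/516800 ✓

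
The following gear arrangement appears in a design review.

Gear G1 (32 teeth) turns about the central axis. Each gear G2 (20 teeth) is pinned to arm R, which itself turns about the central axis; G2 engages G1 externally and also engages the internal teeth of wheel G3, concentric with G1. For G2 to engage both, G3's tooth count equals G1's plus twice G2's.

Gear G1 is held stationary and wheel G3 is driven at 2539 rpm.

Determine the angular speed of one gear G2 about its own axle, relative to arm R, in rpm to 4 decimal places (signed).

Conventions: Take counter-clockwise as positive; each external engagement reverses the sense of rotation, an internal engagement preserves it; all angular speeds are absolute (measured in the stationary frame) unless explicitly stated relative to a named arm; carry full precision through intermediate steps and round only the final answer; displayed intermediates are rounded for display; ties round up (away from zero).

topology: planetary set — G1 32T / G2 20T / G3 72T, arm = carrier (Willis)
normalise by the input: solve with ω_ring = 1, then scale by 2539 rpm
ring teeth: 32 + 2·20 = 72
32(ω_sun−ω_arm) = −72(ω_ring−ω_arm),  ω_sun = 0, ω_ring = 1
32(0−ω_arm) = −72(1−ω_arm)  ⇒  104·ω_arm = 72  ⇒  ω_arm = 9/13
sun–planet mesh: 32·(0−9/13) = −20·(ω_p−ω_arm)  ⇒  ω_p−ω_arm = 72/65
scale: ω_p−ω_arm = 72/65 × 2539 rpm = +2812.4308 rpm

+2812.4308 rpm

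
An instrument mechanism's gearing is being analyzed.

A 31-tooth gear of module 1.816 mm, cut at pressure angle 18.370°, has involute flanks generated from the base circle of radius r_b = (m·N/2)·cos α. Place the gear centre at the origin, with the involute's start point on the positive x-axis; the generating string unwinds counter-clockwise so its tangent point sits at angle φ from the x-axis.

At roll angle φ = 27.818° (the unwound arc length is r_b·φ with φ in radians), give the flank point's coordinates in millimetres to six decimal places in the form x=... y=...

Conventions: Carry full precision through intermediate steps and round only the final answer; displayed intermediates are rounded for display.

single-mesh involute tooth geometry (31T wheel at module 1.816)
pitch radius r_p = m·N/2 = 1.816·31/2 = 28.148000
base radius r_b = r_p·cos α = 28.148000·cos 18.370° = 26.713610
roll angle φ = 27.818° = 0.48551569 rad
x = r_b·(cos φ + φ·sin φ) = 29.679018
y = r_b·(sin φ − φ·cos φ) = 0.995289

x=29.679018 y=0.995289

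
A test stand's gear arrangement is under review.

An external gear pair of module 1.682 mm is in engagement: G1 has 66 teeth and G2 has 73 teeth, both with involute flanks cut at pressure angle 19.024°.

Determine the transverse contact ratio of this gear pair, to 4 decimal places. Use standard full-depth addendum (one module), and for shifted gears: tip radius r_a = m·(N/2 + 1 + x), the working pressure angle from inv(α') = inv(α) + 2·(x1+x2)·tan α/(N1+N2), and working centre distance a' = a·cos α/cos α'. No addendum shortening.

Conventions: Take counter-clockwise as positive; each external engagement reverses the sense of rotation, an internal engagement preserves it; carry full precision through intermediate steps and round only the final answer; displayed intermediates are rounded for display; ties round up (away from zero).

1.8668

topology: single-mesh involute geometry — m = 1.682, 66T/73T pair
base radii: r_b1 = 52.474380, r_b2 = 58.039844
tip radii: r_a1 = 57.188000, r_a2 = 63.075000
no profile shift: α' = α, a' = a
action lengths: √(r_a1²−r_b1²) = 22.735584, √(r_a2²−r_b2²) = 24.694778
base pitch p_b = π·m·cos α = 4.995549
CR = (22.735584 + 24.694778 − 116.899000·sin 19.02400°)/4.995549 = 1.866757
contact ratio ≈ 1.8668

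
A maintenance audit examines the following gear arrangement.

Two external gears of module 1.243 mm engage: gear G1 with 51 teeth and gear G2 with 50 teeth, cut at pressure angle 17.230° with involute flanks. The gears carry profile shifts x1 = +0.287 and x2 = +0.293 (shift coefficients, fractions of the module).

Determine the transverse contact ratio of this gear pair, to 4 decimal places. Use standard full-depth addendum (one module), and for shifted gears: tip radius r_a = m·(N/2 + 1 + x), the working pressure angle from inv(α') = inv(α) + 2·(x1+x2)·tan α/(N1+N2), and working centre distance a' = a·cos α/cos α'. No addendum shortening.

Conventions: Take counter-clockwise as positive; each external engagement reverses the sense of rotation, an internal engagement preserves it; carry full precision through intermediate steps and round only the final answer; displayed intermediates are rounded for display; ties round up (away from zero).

1.8116

class = single-mesh tooth geometry [involute pair 51T × 50T, m = 1.243]
base radii: r_b1 = 30.274069, r_b2 = 29.680460
tip radii: r_a1 = 33.296241, r_a2 = 32.682199
inv(α') = inv(17.230°) + 2·(+0.287+0.293)·tan α/(51+50) = 0.01296718  ⇒  α' = 19.12101°
a' = a·cos α / cos α' = 62.7715·cos 17.230°/cos 19.12101° = 63.455437
action lengths: √(r_a1²−r_b1²) = 13.860751, √(r_a2²−r_b2²) = 13.681975
base pitch p_b = π·m·cos α = 3.729757
CR = (13.860751 + 13.681975 − 63.455437·sin 19.12101°)/3.729757 = 1.811643
contact ratio ≈ 1.8116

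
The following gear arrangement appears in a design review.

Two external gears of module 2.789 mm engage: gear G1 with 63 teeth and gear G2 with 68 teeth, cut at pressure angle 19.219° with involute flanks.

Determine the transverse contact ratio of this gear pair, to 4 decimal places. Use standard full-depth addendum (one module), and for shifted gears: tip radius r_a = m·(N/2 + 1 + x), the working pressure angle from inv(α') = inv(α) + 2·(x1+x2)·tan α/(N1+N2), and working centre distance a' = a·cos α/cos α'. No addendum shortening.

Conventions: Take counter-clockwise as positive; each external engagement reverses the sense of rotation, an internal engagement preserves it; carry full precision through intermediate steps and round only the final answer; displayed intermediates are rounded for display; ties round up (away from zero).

class = single-mesh tooth geometry [involute pair 63T × 68T, m = 2.789]
base radii: r_b1 = 82.957184, r_b2 = 89.541087
tip radii: r_a1 = 90.642500, r_a2 = 97.615000
no profile shift: α' = α, a' = a
action lengths: √(r_a1²−r_b1²) = 36.526271, √(r_a2²−r_b2²) = 38.872637
base pitch p_b = π·m·cos α = 8.273577
CR = (36.526271 + 38.872637 − 182.679500·sin 19.21900°)/8.273577 = 1.844971
contact ratio ≈ 1.8450

1.8450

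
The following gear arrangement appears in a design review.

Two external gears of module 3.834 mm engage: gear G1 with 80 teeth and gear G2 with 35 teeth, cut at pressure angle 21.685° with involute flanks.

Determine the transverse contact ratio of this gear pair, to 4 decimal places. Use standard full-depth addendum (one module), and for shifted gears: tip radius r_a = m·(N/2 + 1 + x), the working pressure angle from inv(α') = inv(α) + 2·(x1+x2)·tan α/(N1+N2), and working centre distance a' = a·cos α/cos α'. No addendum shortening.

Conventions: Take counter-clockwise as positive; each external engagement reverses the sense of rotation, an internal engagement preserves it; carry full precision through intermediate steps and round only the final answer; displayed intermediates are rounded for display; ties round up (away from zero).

1.6715

recognized (one external pair, fixed centres): single-mesh tooth geometry, m = 3.834, N1 = 80, N2 = 35
base radii: r_b1 = 142.506611, r_b2 = 62.346643
tip radii: r_a1 = 157.194000, r_a2 = 70.929000
no profile shift: α' = α, a' = a
action lengths: √(r_a1²−r_b1²) = 66.346208, √(r_a2²−r_b2²) = 33.820396
base pitch p_b = π·m·cos α = 11.192443
CR = (66.346208 + 33.820396 − 220.455000·sin 21.68500°)/11.192443 = 1.671459
contact ratio ≈ 1.6715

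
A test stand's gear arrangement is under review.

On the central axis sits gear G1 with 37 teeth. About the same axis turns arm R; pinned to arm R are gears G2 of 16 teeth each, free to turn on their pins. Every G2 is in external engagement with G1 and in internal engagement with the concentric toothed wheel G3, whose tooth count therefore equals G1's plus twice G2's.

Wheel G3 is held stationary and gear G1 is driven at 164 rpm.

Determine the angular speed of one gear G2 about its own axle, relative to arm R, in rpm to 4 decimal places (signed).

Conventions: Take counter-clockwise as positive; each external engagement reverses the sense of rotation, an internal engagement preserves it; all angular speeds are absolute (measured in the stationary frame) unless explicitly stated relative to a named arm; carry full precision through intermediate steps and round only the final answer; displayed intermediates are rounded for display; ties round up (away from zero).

planetary set (37T centre, 16T on arm, 69T internal) — Willis relation
normalise by the input: solve with ω_sun = 1, then scale by 164 rpm
ring teeth: 37 + 2·16 = 69
37(ω_sun−ω_arm) = −69(ω_ring−ω_arm),  ω_ring = 0, ω_sun = 1
37(1−ω_arm) = −69(0−ω_arm)  ⇒  106·ω_arm = 37  ⇒  ω_arm = 37/106
sun–planet mesh: 37·(1−37/106) = −16·(ω_p−ω_arm)  ⇒  ω_p−ω_arm = -2553/1696
scale: ω_p−ω_arm = -2553/1696 × 164 rpm = -246.8703 rpm

-246.8703 rpm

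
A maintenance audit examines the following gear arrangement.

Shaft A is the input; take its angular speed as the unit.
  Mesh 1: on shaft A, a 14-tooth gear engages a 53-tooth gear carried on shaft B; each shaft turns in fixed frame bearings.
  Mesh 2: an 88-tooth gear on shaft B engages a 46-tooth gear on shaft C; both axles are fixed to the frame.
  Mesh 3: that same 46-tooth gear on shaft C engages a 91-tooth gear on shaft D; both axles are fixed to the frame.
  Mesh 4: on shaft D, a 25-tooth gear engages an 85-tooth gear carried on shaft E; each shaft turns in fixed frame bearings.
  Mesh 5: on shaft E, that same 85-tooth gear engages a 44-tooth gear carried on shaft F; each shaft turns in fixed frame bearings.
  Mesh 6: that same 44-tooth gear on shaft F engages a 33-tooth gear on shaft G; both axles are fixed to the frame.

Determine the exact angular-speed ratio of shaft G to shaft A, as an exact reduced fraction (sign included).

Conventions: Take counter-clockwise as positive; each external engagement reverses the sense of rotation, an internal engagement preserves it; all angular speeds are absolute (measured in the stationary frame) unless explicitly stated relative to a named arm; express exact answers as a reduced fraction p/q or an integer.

class = fixed-axis compound train [6 meshes; 6 ratios multiply, 6 sense flips]
mesh 1 [14T→53T]: running ratio 14/53, sense −
mesh 2 [88T→46T]: running ratio 616/1219, sense +
mesh 3 [46T→91T]: running ratio 176/689, sense −
mesh 4 [25T→85T]: running ratio 880/11713, sense +
mesh 5 [85T→44T]: running ratio 100/689, sense −
mesh 6 [44T→33T]: running ratio 400/2067, sense +
ω_out/ω_in = 400/2067

400/2067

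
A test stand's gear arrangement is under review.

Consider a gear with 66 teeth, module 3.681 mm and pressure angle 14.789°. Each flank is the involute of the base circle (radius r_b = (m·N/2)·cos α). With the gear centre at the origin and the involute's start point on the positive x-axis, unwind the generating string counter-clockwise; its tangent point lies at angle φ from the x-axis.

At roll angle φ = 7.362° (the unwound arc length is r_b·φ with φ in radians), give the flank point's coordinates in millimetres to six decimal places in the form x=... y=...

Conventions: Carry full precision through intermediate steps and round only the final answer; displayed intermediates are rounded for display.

x=118.414434 y=0.082914

class = single-mesh tooth geometry [base-circle involute, m = 3.681, 66T]
pitch radius r_p = m·N/2 = 3.681·66/2 = 121.473000
base radius r_b = r_p·cos α = 121.473000·cos 14.789° = 117.448893
roll angle φ = 7.362° = 0.12849114 rad
x = r_b·(cos φ + φ·sin φ) = 118.414434
y = r_b·(sin φ − φ·cos φ) = 0.082914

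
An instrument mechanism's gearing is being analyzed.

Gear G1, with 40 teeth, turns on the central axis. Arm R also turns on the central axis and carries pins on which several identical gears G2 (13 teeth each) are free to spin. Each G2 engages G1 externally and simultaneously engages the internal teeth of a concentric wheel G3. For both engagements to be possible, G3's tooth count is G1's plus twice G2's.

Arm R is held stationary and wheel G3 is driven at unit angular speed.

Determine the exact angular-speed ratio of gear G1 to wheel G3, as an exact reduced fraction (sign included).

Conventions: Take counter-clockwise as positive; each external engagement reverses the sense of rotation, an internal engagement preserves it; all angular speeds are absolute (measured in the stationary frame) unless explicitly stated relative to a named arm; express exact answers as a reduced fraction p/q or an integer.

class = planetary set [G3 = 40+2·13 = 66; Willis about the carrier]
ring teeth: 40 + 2·13 = 66
40(ω_sun−ω_arm) = −66(ω_ring−ω_arm),  ω_arm = 0, ω_ring = 1
ω_sun = 0 − (66/40)(1−0) = -33/20
ω_out/ω_in = -33/20

-33/20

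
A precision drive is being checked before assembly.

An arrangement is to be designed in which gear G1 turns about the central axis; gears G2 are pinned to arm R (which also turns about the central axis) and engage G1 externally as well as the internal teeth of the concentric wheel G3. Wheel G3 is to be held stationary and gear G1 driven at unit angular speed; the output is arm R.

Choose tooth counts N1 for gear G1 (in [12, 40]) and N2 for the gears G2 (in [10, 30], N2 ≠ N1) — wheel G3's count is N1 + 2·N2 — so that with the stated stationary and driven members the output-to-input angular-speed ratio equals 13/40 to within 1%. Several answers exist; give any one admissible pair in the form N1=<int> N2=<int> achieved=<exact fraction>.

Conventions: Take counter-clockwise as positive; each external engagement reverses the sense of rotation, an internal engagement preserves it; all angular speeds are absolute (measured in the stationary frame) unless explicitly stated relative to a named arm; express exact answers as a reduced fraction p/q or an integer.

class = planetary set [ratio 13/40 wanted; Willis about the carrier]
Willis with ω_ring = 0: ω_arm/ω_sun = N1/(N1+N3); set equal to 13/40  ⇒  N3/N1 = 1/(13/40) − 1 = 27/13
N3 = N1 + 2·N2  ⇒  N2/N1 = (N3/N1 − 1)/2 = (27/13 − 1)/2 = 7/13
smallest multiple with N1 ≥ 12 and N2 ≥ 10: k = 2  ⇒  N1 = 2·13 = 26, N2 = 2·7 = 14 (N1 ≤ 40, N2 ≤ 30, N2 ≠ N1 ✓), N3 = 26 + 2·14 = 54
check: N1/(N1+N3) with N1 = 26, N3 = 54 gives 13/40; |achieved − target| = 0 ≤ 13/4000 ✓

N1=26 N2=14 achieved=13/40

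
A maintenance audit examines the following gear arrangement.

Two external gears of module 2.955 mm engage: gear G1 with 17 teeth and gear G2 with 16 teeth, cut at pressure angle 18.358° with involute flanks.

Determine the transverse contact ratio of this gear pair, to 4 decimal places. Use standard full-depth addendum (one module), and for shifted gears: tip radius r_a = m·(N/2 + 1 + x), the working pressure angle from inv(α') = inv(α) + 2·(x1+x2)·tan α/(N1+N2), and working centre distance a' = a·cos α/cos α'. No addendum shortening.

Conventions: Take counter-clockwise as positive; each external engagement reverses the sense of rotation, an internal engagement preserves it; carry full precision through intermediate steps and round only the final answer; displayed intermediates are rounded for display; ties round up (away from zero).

1.5602

single-mesh involute tooth geometry (17T engaging 16T at module 2.955)
base radii: r_b1 = 23.839199, r_b2 = 22.436893
tip radii: r_a1 = 28.072500, r_a2 = 26.595000
no profile shift: α' = α, a' = a
action lengths: √(r_a1²−r_b1²) = 14.824232, √(r_a2²−r_b2²) = 14.278651
base pitch p_b = π·m·cos α = 8.810947
CR = (14.824232 + 14.278651 − 48.757500·sin 18.35800°)/8.810947 = 1.560166
contact ratio ≈ 1.5602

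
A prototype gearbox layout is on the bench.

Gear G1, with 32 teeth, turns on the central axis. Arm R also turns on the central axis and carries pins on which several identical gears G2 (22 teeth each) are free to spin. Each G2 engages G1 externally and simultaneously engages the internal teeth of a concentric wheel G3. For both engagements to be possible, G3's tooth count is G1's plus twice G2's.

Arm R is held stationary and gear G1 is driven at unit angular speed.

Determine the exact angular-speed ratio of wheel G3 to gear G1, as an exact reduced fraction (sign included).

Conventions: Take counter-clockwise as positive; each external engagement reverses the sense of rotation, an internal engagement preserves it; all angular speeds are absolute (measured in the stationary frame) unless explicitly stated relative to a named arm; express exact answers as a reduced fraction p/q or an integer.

class = planetary set [G3 = 32+2·22 = 76; Willis about the carrier]
ring teeth: 32 + 2·22 = 76
32(ω_sun−ω_arm) = −76(ω_ring−ω_arm),  ω_arm = 0, ω_sun = 1
ω_ring = 0 − (32/76)(1−0) = -8/19
ω_out/ω_in = -8/19

-8/19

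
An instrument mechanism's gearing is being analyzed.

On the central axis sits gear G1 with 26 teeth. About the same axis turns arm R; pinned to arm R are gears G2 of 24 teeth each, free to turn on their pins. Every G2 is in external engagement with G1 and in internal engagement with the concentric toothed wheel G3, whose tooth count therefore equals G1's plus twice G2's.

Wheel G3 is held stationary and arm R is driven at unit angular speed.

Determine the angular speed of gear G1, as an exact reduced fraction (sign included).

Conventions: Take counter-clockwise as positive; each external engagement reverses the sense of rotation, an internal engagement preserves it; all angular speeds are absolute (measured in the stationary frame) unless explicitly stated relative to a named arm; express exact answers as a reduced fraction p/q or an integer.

class = planetary set [G3 = 26+2·24 = 74; Willis about the carrier]
ring teeth: 26 + 2·24 = 74
26(ω_sun−ω_arm) = −74(ω_ring−ω_arm),  ω_ring = 0, ω_arm = 1
ω_sun = 1 − (74/26)(0−1) = 50/13
exact speed ratio = 50/13

50/13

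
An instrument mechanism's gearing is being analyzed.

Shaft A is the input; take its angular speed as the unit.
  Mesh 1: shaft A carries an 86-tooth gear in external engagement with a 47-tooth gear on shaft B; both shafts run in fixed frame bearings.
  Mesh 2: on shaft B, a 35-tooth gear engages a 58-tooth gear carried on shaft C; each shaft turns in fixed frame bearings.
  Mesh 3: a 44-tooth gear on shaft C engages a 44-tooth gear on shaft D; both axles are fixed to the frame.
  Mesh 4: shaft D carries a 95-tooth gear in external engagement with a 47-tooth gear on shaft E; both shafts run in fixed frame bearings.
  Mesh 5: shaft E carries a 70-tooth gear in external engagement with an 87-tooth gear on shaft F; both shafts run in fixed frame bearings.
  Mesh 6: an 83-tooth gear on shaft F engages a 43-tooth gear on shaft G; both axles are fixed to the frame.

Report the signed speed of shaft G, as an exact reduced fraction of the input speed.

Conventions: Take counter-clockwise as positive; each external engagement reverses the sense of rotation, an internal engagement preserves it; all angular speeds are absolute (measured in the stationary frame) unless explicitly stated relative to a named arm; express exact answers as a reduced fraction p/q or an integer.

6-mesh fixed-axis compound train (all bearings frame-fixed)
mesh 1 [86T→47T]: |ω|/ω_in = 1×86/47 = 86/47, sense flips to −
mesh 2 [35T→58T]: |ω|/ω_in = (86/47)×35/58 = 1505/1363, sense flips to +
mesh 3 [44T→44T]: |ω|/ω_in = (1505/1363)×44/44 = 1505/1363, sense flips to −
mesh 4 [95T→47T]: |ω|/ω_in = (1505/1363)×95/47 = 142975/64061, sense flips to +
mesh 5 [70T→87T]: |ω|/ω_in = (142975/64061)×70/87 = 10008250/5573307, sense flips to −
mesh 6 [83T→43T]: |ω|/ω_in = (10008250/5573307)×83/43 = 19318250/5573307, sense flips to +
signed output speed (× input speed) = 19318250/5573307

19318250/5573307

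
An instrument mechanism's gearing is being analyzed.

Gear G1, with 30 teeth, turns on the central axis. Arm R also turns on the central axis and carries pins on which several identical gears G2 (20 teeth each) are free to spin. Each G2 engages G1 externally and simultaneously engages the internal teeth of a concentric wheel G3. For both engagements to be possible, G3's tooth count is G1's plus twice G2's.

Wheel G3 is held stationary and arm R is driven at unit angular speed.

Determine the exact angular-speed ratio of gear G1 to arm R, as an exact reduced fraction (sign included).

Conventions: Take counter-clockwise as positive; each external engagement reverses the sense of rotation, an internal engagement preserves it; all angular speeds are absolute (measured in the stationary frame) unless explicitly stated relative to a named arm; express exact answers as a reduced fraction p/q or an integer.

planetary set (30T centre, 20T on arm, 70T internal) — Willis relation
ring teeth: 30 + 2·20 = 70
30(ω_sun−ω_arm) = −70(ω_ring−ω_arm),  ω_ring = 0, ω_arm = 1
ω_sun = 1 − (70/30)(0−1) = 10/3
ω_out/ω_in = 10/3

10/3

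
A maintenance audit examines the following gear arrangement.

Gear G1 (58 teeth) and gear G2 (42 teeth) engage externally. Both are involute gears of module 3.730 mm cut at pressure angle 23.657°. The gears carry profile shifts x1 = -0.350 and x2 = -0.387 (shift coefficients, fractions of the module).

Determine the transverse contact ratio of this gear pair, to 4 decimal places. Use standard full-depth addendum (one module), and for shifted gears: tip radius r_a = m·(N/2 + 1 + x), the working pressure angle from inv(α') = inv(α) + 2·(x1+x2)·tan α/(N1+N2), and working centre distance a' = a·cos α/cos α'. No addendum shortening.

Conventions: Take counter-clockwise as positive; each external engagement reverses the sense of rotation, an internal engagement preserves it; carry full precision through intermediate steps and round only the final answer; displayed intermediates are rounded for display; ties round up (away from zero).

1.7263

single-mesh involute tooth geometry (58T engaging 42T at module 3.730)
base radii: r_b1 = 99.079825, r_b2 = 71.747460
tip radii: r_a1 = 110.594500, r_a2 = 80.616490
inv(α') = inv(23.657°) + 2·(-0.350-0.387)·tan α/(58+42) = 0.01872474  ⇒  α' = 21.52215°
a' = a·cos α / cos α' = 186.5000·cos 23.657°/cos 21.52215° = 183.630792
action lengths: √(r_a1²−r_b1²) = 49.135849, √(r_a2²−r_b2²) = 36.760311
base pitch p_b = π·m·cos α = 10.733395
CR = (49.135849 + 36.760311 − 183.630792·sin 21.52215°)/10.733395 = 1.726314
contact ratio ≈ 1.7263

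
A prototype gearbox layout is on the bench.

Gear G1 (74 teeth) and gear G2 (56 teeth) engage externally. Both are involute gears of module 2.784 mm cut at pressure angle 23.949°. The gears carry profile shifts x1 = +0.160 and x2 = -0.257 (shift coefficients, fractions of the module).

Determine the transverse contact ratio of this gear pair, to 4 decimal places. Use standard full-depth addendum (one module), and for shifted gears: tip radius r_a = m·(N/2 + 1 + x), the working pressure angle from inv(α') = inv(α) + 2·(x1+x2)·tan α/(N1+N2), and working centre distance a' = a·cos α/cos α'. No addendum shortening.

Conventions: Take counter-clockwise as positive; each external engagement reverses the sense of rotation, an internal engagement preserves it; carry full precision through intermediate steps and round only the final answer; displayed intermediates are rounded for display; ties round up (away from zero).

1.6128

topology: single-mesh involute geometry — m = 2.784, 74T/56T pair
base radii: r_b1 = 94.139747, r_b2 = 71.240889
tip radii: r_a1 = 106.237440, r_a2 = 80.020512
inv(α') = inv(23.949°) + 2·(+0.160-0.257)·tan α/(74+56) = 0.02551081  ⇒  α' = 23.75473°
a' = a·cos α / cos α' = 180.9600·cos 23.949°/cos 23.75473° = 180.688919
action lengths: √(r_a1²−r_b1²) = 49.235168, √(r_a2²−r_b2²) = 36.441982
base pitch p_b = π·m·cos α = 7.993209
CR = (49.235168 + 36.441982 − 180.688919·sin 23.75473°)/7.993209 = 1.612824
contact ratio ≈ 1.6128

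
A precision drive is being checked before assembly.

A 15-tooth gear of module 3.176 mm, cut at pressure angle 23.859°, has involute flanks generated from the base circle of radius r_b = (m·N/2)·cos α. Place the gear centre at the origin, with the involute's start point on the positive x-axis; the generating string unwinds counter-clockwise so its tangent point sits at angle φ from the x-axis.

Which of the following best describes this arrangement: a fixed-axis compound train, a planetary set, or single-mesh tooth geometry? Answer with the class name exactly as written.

single-mesh tooth geometry

single-mesh involute tooth geometry (15T wheel at module 3.176)
classification: single-mesh tooth geometry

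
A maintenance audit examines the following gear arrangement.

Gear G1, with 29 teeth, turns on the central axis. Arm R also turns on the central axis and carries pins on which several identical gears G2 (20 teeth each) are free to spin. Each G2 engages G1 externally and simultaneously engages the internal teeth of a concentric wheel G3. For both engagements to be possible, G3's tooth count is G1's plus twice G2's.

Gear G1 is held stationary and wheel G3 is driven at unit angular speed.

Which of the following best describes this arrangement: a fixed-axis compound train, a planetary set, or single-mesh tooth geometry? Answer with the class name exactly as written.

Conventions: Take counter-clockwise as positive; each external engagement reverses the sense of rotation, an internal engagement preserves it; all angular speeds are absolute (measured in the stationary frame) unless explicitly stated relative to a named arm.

recognized (axles ride arm R): planetary set, 29/20/69 teeth
classification: planetary set

planetary set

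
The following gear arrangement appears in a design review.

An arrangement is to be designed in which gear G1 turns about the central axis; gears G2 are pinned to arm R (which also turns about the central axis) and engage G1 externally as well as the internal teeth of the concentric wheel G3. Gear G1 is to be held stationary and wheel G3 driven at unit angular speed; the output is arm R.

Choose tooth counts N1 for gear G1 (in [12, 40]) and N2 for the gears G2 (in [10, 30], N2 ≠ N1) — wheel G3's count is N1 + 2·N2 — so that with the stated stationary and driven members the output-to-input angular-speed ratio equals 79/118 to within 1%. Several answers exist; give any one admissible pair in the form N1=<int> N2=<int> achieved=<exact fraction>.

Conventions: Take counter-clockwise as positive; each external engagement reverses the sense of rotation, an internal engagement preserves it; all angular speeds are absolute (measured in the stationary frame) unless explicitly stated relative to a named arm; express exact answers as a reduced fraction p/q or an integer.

topology: planetary set — design target 79/118, arm = carrier (Willis)
Willis with ω_sun = 0: ω_arm/ω_ring = N3/(N1+N3); set equal to 79/118  ⇒  N3/N1 = (79/118)/(1 − 79/118) = 79/39
N3 = N1 + 2·N2  ⇒  N2/N1 = (N3/N1 − 1)/2 = (79/39 − 1)/2 = 20/39
smallest multiple with N1 ≥ 12 and N2 ≥ 10: k = 1  ⇒  N1 = 1·39 = 39, N2 = 1·20 = 20 (N1 ≤ 40, N2 ≤ 30, N2 ≠ N1 ✓), N3 = 39 + 2·20 = 79
check: N3/(N1+N3) with N1 = 39, N3 = 79 gives 79/118; |achieved − target| = 0 ≤ 79/11800 ✓

N1=39 N2=20 achieved=79/118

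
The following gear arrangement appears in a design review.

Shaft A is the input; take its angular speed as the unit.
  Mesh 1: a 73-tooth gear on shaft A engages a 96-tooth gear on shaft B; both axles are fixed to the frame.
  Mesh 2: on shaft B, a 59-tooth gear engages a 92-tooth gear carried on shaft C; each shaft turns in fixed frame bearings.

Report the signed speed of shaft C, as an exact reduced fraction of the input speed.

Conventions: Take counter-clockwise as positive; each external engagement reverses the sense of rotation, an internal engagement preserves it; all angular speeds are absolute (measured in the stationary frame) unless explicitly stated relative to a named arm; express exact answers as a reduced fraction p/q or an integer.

2-mesh fixed-axis compound train (all bearings frame-fixed)
mesh 1 [73T→96T]: |ω|/ω_in = 1×73/96 = 73/96, sense flips to −
mesh 2 [59T→92T]: |ω|/ω_in = (73/96)×59/92 = 4307/8832, sense flips to +
signed output speed (× input speed) = 4307/8832

4307/8832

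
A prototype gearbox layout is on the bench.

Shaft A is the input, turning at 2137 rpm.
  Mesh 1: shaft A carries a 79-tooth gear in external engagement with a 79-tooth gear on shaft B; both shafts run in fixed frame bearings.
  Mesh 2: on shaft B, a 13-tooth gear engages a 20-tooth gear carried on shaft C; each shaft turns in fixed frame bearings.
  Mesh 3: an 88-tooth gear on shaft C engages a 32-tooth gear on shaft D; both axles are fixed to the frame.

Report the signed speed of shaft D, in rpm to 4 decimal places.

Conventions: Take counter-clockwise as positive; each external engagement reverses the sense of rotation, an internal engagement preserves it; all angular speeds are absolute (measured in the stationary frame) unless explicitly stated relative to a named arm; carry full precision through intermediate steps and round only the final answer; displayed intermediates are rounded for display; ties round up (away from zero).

topology: fixed-axis compound train — 3 meshes, A→D
mesh 1 [79T→79T]: ω = 2137.0000×79/79 = 2137.0000 rpm, sense flips to −
mesh 2 [13T→20T]: ω = 2137.0000×13/20 = 1389.0500 rpm, sense flips to +
mesh 3 [88T→32T]: ω = 1389.0500×88/32 = 3819.8875 rpm, sense flips to −
signed output speed = -3819.8875 rpm

-3819.8875 rpm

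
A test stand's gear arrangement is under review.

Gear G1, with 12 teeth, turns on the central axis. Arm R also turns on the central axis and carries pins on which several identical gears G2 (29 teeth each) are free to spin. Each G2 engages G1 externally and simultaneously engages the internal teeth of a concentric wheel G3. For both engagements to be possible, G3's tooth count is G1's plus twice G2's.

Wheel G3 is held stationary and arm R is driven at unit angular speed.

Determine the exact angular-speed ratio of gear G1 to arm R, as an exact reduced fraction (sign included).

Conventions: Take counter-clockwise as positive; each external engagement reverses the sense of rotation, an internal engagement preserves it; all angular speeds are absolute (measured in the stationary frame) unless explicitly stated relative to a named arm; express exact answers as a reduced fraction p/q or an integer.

planetary set (12T centre, 29T on arm, 70T internal) — Willis relation
ring teeth: 12 + 2·29 = 70
12(ω_sun−ω_arm) = −70(ω_ring−ω_arm),  ω_ring = 0, ω_arm = 1
ω_sun = 1 − (70/12)(0−1) = 41/6
ω_out/ω_in = 41/6

41/6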